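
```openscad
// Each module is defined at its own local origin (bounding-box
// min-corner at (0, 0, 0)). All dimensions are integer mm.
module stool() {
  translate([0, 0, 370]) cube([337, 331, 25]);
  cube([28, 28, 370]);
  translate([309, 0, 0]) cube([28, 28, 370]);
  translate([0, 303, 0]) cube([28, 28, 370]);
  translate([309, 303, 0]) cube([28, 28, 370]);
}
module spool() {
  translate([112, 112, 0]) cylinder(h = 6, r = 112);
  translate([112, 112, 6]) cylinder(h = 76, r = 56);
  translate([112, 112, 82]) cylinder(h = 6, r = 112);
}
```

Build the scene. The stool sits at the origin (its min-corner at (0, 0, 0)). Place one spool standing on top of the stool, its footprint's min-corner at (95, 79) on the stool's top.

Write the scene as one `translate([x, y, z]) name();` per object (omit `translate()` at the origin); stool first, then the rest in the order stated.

stool();
translate([95, 79, 395]) spool();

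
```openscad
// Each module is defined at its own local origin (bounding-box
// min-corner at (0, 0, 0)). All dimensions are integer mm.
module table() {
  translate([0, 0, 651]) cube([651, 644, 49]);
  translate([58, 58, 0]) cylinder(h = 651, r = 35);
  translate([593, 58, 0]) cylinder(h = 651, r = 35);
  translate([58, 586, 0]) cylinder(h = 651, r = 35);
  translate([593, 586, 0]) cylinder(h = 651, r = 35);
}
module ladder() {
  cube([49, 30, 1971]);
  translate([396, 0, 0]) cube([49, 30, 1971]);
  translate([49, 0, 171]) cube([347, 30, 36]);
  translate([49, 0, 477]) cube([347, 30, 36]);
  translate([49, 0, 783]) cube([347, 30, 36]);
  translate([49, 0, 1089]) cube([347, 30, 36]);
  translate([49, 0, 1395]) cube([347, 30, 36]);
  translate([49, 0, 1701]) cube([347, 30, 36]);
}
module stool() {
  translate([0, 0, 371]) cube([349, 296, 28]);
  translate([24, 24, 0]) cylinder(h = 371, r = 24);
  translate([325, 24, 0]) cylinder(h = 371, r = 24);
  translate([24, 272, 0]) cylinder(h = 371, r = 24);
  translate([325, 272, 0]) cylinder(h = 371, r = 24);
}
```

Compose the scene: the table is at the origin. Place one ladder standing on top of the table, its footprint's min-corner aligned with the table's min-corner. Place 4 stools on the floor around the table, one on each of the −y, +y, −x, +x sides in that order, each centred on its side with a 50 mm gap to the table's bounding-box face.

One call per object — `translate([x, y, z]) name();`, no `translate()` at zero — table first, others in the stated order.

table();
translate([0, 0, 700]) ladder();
translate([151, -346, 0]) stool();
translate([151, 694, 0]) stool();
translate([-399, 174, 0]) stool();
translate([701, 174, 0]) stool();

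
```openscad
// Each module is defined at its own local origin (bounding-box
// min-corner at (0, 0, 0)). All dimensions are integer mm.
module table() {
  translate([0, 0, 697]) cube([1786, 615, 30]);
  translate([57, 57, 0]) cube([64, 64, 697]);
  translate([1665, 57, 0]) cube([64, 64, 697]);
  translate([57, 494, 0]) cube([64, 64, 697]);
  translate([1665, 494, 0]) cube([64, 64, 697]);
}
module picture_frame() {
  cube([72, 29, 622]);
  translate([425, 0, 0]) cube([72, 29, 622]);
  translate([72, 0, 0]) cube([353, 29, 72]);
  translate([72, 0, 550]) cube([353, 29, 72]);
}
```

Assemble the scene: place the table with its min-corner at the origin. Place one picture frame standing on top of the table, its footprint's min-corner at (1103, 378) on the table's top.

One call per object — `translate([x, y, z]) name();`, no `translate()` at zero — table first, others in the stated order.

table();
translate([1103, 378, 727]) picture_frame();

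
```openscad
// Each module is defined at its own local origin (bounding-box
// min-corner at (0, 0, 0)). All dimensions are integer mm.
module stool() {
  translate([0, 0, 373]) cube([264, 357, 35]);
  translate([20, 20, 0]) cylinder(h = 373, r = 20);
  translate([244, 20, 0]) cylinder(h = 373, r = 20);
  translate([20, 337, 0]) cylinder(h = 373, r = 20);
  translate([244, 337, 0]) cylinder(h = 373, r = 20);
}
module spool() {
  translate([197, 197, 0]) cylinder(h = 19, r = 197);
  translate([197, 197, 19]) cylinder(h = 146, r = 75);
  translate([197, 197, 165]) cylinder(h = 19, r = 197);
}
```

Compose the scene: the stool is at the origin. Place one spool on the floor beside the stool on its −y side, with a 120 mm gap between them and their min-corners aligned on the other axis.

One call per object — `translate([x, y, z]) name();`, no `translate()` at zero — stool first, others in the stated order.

stool();
translate([0, -514, 0]) spool();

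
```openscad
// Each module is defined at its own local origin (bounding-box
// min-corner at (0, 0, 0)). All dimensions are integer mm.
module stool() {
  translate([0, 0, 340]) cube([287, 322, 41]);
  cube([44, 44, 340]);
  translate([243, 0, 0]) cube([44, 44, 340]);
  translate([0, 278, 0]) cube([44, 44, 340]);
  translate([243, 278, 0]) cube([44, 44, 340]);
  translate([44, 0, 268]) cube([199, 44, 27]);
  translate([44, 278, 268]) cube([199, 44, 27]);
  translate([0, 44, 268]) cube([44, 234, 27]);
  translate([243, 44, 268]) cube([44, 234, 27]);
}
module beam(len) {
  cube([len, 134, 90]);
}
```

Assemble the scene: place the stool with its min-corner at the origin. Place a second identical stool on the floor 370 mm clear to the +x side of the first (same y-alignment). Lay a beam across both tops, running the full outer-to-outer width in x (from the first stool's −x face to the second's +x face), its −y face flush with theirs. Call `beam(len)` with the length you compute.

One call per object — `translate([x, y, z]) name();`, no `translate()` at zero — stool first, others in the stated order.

stool();
translate([657, 0, 0]) stool();
translate([0, 0, 381]) beam(944);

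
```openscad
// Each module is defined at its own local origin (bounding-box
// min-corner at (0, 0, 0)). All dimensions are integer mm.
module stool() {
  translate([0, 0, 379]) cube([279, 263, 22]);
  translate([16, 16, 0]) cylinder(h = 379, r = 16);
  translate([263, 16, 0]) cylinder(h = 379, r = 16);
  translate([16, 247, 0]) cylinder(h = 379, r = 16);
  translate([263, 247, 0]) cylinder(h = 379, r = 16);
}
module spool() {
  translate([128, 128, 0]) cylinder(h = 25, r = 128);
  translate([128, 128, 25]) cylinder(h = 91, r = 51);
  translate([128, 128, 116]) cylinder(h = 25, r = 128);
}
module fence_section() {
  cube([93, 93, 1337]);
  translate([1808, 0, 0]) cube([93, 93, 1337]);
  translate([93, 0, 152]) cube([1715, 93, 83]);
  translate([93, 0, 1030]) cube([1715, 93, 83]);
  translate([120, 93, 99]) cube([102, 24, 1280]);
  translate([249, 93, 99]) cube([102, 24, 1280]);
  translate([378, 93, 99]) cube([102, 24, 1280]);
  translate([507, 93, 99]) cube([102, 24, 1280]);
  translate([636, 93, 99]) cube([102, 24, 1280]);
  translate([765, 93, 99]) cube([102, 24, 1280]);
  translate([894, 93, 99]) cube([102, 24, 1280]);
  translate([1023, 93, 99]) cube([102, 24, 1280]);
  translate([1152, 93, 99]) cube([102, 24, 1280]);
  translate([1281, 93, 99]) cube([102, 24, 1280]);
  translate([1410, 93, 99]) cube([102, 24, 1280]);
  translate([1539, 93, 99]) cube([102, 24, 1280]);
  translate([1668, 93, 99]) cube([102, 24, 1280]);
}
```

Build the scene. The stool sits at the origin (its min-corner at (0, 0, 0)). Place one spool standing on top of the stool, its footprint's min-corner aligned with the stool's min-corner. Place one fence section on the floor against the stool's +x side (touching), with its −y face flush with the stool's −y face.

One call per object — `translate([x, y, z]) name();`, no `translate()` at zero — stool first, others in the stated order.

stool();
translate([0, 0, 401]) spool();
translate([279, 0, 0]) fence_section();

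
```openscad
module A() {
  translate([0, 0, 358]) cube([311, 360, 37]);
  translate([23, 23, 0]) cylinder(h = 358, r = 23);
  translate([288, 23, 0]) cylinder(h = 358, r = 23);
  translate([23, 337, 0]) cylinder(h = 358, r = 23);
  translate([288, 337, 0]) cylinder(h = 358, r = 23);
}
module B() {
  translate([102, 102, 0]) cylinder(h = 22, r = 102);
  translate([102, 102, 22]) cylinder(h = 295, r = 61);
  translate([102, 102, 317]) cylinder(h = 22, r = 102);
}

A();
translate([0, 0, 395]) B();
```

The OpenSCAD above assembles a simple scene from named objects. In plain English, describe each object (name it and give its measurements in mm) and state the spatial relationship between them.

A is a simple wooden stool: a rectangular seat 311 mm (x) by 360 mm (y), 37 mm thick, top face at z = 395 mm, on four round legs, each 46 mm in diameter. The legs rest on z = 0, each leg's axis is inset half a diameter from the nearest pair of seat edges (so the leg's bounding box is flush with the corner).

B is a spool: two coaxial disc flanges of radius 102 mm and thickness 22 mm, joined by a core cylinder of radius 61 mm and height 295 mm. The lower flange rests on z = 0 and the three cylinders share a vertical axis.

The spool is on top of the stool.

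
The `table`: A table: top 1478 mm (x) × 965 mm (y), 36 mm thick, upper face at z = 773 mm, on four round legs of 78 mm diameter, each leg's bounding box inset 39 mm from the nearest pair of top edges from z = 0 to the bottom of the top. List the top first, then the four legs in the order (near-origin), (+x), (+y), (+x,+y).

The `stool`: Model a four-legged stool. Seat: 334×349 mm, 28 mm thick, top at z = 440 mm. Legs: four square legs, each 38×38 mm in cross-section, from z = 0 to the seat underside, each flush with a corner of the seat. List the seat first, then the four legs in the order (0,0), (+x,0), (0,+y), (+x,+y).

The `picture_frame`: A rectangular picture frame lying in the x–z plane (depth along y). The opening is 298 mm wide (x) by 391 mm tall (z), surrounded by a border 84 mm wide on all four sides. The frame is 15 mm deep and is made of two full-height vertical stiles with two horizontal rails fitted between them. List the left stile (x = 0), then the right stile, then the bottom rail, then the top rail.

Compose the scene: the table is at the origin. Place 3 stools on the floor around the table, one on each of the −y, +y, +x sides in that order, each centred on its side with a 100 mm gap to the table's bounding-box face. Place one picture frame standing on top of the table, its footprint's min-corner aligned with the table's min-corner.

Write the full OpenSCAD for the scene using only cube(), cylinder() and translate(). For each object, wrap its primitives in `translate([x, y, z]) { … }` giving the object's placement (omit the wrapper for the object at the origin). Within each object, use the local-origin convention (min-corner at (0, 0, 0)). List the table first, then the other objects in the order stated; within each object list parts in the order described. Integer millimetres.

translate([0, 0, 737]) cube([1478, 965, 36]);
translate([78, 78, 0]) cylinder(h = 737, r = 39);
translate([1400, 78, 0]) cylinder(h = 737, r = 39);
translate([78, 887, 0]) cylinder(h = 737, r = 39);
translate([1400, 887, 0]) cylinder(h = 737, r = 39);
translate([572, -449, 0]) {
  translate([0, 0, 412]) cube([334, 349, 28]);
  cube([38, 38, 412]);
  translate([296, 0, 0]) cube([38, 38, 412]);
  translate([0, 311, 0]) cube([38, 38, 412]);
  translate([296, 311, 0]) cube([38, 38, 412]);
}
translate([572, 1065, 0]) {
  translate([0, 0, 412]) cube([334, 349, 28]);
  cube([38, 38, 412]);
  translate([296, 0, 0]) cube([38, 38, 412]);
  translate([0, 311, 0]) cube([38, 38, 412]);
  translate([296, 311, 0]) cube([38, 38, 412]);
}
translate([1578, 308, 0]) {
  translate([0, 0, 412]) cube([334, 349, 28]);
  cube([38, 38, 412]);
  translate([296, 0, 0]) cube([38, 38, 412]);
  translate([0, 311, 0]) cube([38, 38, 412]);
  translate([296, 311, 0]) cube([38, 38, 412]);
}
translate([0, 0, 773]) {
  cube([84, 15, 559]);
  translate([382, 0, 0]) cube([84, 15, 559]);
  translate([84, 0, 0]) cube([298, 15, 84]);
  translate([84, 0, 475]) cube([298, 15, 84]);
}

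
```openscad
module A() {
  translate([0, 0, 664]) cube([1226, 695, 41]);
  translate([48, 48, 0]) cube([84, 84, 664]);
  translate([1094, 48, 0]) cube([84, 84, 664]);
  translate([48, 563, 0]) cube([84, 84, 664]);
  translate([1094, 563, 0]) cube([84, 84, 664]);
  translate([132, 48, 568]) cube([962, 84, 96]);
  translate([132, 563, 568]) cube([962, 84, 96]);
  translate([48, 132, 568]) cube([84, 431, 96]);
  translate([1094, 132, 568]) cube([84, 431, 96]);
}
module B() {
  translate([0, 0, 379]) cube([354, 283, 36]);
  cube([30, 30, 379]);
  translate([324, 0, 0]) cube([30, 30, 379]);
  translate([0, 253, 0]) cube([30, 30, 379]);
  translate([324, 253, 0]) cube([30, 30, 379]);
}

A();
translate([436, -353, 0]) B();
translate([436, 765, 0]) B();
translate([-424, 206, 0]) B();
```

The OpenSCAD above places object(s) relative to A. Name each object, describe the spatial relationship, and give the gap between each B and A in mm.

Each stool's nearest face is 70 mm from the table's bounding box.

A is a table. B is a stool. Three stools sit around the table at the −y, +y, −x sides. The gap between each stool and the table is 70 mm.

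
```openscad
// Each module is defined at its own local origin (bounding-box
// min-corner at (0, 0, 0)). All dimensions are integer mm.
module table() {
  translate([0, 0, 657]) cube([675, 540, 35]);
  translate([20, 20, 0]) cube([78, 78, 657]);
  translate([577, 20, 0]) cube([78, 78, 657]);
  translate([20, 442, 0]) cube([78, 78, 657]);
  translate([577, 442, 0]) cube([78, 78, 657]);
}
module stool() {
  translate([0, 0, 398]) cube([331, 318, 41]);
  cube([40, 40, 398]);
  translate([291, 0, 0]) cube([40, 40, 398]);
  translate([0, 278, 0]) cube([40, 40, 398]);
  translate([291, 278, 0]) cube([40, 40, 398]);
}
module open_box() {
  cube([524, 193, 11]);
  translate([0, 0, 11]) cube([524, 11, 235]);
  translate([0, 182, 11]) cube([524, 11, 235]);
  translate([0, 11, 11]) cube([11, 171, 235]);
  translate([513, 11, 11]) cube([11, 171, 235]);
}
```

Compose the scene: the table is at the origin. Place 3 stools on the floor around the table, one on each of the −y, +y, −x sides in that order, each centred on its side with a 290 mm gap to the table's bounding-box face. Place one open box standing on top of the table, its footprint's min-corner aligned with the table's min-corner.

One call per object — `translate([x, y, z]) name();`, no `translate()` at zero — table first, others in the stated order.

table();
translate([172, -608, 0]) stool();
translate([172, 830, 0]) stool();
translate([-621, 111, 0]) stool();
translate([0, 0, 692]) open_box();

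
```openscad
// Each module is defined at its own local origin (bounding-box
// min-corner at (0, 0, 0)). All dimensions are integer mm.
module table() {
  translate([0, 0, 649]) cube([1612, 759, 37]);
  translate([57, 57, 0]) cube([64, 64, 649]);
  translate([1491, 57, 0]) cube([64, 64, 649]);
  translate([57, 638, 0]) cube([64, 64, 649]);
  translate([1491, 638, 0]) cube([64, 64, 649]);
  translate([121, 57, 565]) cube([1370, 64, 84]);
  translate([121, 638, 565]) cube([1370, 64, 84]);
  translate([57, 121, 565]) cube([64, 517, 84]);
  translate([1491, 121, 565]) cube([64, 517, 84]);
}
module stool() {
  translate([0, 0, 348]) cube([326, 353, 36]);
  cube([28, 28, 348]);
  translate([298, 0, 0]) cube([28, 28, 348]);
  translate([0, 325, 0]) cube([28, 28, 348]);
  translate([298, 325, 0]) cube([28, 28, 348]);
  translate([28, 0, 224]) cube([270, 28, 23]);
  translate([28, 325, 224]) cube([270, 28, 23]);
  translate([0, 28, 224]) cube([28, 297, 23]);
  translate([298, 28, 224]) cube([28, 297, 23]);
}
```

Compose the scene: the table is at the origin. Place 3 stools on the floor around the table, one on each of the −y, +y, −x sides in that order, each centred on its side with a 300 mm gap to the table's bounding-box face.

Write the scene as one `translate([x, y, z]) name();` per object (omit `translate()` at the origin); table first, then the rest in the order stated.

table();
translate([643, -653, 0]) stool();
translate([643, 1059, 0]) stool();
translate([-626, 203, 0]) stool();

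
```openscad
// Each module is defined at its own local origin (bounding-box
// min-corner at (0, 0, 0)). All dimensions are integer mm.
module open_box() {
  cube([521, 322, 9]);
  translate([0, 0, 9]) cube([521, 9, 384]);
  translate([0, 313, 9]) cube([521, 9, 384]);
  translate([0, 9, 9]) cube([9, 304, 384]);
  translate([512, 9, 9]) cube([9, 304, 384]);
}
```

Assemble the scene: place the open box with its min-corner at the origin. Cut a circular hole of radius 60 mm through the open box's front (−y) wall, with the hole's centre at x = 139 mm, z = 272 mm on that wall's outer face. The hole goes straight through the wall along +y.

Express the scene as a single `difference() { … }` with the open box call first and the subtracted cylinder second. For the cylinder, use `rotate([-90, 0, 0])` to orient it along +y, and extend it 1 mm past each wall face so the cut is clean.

difference() {
  open_box();
  translate([139, -1, 272]) rotate([-90, 0, 0]) cylinder(h = 11, r = 60);
}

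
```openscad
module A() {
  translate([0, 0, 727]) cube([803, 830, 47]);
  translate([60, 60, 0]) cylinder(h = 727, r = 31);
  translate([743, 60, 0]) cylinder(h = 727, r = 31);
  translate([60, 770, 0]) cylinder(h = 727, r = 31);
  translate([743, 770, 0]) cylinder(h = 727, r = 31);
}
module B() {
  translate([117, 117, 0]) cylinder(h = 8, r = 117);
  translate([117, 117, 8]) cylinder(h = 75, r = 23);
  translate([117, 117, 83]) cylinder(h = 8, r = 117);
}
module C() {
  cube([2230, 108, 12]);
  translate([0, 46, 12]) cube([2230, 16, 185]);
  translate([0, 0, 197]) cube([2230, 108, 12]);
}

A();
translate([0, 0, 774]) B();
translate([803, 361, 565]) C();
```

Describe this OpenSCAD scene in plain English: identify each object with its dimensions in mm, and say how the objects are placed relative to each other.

A is a rectangular dining table. The top is 803×830×47 mm with its upper surface at z = 774 mm. It stands on four round legs of 62 mm diameter, each leg's bounding box inset 29 mm from the nearest pair of top edges, running from the floor to the underside of the top.

B is a spool: two coaxial disc flanges of radius 117 mm and thickness 8 mm, joined by a core cylinder of radius 23 mm and height 75 mm. The lower flange rests on z = 0 and the three cylinders share a vertical axis.

C is an I-beam lying along x, 2230 mm long. Overall section height 209 mm. Two flanges 108 mm wide (y) and 12 mm thick, one on the floor and one at the top; a web 16 mm thick runs between them, centred on the flange width.

The spool is on top of the table. The I-beam is beside the table with their tops flush at z = 774.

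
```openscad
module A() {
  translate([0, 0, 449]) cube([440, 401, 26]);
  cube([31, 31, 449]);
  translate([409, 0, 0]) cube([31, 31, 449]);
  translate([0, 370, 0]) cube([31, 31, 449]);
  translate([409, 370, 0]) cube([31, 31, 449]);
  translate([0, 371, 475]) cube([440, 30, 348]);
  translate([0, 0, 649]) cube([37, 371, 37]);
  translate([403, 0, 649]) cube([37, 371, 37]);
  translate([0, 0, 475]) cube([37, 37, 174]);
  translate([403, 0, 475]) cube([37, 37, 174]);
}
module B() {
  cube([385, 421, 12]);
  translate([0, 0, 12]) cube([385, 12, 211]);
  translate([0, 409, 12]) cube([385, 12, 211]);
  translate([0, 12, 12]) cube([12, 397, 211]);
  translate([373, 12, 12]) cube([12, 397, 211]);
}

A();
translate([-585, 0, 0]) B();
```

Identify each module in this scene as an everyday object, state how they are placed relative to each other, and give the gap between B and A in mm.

The open box's nearest face is 200 mm from the chair's −x face.

A is a chair. B is an open box. The open box is on the floor beside the chair on its −x side. The gap between the open box and the chair is 200 mm.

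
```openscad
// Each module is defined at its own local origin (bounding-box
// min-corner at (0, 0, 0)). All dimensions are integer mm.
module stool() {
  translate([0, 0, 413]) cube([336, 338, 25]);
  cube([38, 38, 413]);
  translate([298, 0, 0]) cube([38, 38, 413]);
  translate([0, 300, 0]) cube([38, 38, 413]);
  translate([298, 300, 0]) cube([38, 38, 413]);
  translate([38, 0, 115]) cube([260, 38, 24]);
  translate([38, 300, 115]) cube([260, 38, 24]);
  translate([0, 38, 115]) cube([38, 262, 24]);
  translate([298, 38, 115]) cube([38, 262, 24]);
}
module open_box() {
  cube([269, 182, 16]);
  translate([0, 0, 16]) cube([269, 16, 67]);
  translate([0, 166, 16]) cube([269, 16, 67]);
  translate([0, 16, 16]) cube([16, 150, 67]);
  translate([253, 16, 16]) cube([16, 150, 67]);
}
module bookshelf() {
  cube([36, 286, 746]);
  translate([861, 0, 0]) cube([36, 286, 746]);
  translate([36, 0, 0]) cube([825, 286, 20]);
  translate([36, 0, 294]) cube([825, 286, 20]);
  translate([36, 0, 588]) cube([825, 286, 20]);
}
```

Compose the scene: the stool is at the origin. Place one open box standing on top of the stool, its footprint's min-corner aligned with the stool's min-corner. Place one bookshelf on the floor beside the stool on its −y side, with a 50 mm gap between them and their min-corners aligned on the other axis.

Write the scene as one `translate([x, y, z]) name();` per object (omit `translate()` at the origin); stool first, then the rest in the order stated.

stool();
translate([0, 0, 438]) open_box();
translate([0, -336, 0]) bookshelf();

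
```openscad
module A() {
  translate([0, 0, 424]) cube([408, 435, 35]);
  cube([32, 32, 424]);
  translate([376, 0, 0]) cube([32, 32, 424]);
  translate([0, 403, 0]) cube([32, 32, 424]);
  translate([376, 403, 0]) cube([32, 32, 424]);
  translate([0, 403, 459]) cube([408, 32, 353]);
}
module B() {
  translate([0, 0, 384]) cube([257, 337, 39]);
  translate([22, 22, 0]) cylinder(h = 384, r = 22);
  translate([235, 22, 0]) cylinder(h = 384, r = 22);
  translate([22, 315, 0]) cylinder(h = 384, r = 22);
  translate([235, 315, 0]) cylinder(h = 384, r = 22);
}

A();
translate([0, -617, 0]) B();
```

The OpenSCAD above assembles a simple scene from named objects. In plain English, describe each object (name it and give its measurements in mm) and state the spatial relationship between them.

A is a chair. The seat is a 408×435×35 mm slab with its top at z = 459 mm, on four 32×32 mm corner legs (flush with the seat edges, standing on z = 0). A flat backrest 32 mm thick, 353 mm tall, spans the full seat width and rises from the seat top along its +y edge, rear face flush with the rear of the seat.

B is a simple wooden stool: a rectangular seat 257 mm (x) by 337 mm (y), 39 mm thick, top face at z = 423 mm, on four round legs, each 44 mm in diameter. The legs rest on z = 0, each leg's axis is inset half a diameter from the nearest pair of seat edges (so the leg's bounding box is flush with the corner).

The stool is on the floor beside the chair on its −y side.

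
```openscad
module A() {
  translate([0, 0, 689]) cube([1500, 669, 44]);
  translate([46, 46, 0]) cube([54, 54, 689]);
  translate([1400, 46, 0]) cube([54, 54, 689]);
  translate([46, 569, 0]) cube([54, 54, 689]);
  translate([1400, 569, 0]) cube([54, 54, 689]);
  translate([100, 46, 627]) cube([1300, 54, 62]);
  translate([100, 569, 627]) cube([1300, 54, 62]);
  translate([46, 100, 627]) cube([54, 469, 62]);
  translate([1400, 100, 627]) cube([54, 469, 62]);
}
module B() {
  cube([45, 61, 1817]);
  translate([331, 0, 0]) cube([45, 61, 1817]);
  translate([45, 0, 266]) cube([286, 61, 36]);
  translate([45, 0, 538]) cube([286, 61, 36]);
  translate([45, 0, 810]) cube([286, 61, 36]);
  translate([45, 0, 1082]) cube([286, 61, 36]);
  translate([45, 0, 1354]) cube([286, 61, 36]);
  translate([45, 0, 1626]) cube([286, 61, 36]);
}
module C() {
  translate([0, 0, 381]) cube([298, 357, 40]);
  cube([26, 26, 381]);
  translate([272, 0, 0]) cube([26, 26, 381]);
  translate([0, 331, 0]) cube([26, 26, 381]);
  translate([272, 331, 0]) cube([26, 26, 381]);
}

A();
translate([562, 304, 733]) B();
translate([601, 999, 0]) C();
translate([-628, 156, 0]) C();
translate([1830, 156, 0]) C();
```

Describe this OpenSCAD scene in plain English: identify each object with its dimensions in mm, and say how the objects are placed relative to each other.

A is a table with a 1500×669 mm rectangular top, 44 mm thick, top surface at z = 733 mm, supported by four 54×54 mm square legs, each inset 46 mm from the nearest pair of top edges, running from the floor. Four apron rails, 54 mm thick and 62 mm tall, run between adjacent legs with their top edges flush with the underside of the top and their outer faces flush with the legs' outer faces.

B is a wooden ladder with two side rails of 45×61 mm section and 1817 mm height, set 376 mm apart overall. Between them run 6 rectangular rungs (61 mm deep, 36 mm thick), front faces flush with the rails' −y face. The bottom of the first rung is 266 mm above the floor and each subsequent rung is 272 mm higher than the one below.

C is a four-legged stool. The seat is a 298×357×40 mm slab whose top surface is at z = 421 mm; four square legs, each 26×26 mm in cross-section, run from the floor (z = 0) to the underside of the seat, each flush with a corner of the seat.

The ladder is on top of the table, centred. Three stools sit around the table at the +y, −x, +x sides.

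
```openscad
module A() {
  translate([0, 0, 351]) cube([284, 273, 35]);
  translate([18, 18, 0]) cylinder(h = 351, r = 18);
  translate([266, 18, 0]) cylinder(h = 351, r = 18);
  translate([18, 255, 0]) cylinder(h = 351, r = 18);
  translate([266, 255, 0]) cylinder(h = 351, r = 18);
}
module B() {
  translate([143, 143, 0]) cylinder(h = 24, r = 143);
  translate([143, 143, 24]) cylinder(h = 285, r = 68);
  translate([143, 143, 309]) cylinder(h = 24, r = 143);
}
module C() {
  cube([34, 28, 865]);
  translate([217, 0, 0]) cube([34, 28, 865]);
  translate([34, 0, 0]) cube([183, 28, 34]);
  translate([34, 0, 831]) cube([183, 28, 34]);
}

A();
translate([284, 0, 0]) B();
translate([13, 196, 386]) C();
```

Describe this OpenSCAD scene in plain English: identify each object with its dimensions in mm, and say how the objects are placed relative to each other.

A is a four-legged stool. The seat is 284×273 mm, 35 mm thick, top at z = 386 mm. It stands on four round legs, each 36 mm in diameter, from z = 0 to the seat underside, each leg's axis is inset half a diameter from the nearest pair of seat edges (so the leg's bounding box is flush with the corner).

B is a spool: two coaxial disc flanges of radius 143 mm and thickness 24 mm, joined by a core cylinder of radius 68 mm and height 285 mm. The lower flange rests on z = 0 and the three cylinders share a vertical axis.

C is a picture frame with a 183×797 mm rectangular opening (x by z) and a uniform 34 mm border on every side. Frame depth is 28 mm along y. It is built from two vertical stiles running the full outside height and two horizontal rails spanning the gap between the stiles.

The spool is against the stool's +x side, with their −y faces flush. The picture frame is on top of the stool.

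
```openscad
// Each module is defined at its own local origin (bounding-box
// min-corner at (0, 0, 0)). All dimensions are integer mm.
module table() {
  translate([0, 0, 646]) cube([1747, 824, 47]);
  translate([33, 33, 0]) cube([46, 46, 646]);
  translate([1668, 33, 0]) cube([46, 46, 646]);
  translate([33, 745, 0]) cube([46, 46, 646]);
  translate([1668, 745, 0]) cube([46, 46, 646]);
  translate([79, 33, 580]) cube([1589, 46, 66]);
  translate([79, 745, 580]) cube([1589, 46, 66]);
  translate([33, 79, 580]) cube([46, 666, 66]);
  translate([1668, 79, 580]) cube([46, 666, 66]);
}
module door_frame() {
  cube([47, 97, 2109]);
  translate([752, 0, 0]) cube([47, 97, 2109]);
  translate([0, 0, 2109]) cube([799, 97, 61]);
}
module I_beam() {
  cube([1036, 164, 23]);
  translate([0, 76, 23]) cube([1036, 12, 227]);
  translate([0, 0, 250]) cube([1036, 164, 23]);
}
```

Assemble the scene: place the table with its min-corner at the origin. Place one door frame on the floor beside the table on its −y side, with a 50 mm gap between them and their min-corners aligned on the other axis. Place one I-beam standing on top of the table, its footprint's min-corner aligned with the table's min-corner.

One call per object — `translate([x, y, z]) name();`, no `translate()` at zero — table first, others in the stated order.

table();
translate([0, -147, 0]) door_frame();
translate([0, 0, 693]) I_beam();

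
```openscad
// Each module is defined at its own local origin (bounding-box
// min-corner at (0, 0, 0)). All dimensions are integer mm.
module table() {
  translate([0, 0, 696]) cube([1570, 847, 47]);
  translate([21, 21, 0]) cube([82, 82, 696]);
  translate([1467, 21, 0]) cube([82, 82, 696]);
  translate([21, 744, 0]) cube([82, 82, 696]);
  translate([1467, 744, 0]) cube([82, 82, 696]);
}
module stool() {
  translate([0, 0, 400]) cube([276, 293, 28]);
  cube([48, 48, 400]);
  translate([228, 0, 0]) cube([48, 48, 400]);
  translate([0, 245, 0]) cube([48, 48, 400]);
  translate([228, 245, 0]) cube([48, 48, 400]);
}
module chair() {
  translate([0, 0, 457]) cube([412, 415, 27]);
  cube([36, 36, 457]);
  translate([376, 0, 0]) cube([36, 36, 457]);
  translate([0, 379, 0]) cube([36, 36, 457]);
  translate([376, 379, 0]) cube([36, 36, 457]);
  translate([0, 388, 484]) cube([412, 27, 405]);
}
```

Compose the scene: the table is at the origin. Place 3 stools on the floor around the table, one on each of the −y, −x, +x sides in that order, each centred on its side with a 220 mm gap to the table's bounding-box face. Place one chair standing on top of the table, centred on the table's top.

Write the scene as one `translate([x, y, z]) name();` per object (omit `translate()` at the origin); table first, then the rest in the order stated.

table();
translate([647, -513, 0]) stool();
translate([-496, 277, 0]) stool();
translate([1790, 277, 0]) stool();
translate([579, 216, 743]) chair();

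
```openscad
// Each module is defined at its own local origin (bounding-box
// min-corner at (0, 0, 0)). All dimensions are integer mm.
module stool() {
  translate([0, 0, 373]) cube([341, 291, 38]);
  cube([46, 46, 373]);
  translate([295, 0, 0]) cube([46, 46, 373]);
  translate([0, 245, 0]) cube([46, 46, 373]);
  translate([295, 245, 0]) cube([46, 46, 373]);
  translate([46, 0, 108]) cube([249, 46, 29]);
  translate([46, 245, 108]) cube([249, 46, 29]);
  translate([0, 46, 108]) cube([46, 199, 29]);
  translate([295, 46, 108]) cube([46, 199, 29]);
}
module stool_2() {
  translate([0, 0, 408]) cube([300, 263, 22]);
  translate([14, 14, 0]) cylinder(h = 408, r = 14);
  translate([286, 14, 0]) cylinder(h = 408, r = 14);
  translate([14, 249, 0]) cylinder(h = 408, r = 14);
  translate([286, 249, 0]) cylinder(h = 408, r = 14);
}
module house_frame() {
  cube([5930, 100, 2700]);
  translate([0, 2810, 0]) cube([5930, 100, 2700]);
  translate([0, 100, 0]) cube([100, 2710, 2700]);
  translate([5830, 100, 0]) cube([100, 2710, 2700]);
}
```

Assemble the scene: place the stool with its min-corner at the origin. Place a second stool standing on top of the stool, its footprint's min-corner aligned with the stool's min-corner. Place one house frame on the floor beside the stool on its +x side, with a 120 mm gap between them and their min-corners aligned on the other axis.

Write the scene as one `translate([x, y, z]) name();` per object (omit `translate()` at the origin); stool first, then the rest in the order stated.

stool();
translate([0, 0, 411]) stool_2();
translate([461, 0, 0]) house_frame();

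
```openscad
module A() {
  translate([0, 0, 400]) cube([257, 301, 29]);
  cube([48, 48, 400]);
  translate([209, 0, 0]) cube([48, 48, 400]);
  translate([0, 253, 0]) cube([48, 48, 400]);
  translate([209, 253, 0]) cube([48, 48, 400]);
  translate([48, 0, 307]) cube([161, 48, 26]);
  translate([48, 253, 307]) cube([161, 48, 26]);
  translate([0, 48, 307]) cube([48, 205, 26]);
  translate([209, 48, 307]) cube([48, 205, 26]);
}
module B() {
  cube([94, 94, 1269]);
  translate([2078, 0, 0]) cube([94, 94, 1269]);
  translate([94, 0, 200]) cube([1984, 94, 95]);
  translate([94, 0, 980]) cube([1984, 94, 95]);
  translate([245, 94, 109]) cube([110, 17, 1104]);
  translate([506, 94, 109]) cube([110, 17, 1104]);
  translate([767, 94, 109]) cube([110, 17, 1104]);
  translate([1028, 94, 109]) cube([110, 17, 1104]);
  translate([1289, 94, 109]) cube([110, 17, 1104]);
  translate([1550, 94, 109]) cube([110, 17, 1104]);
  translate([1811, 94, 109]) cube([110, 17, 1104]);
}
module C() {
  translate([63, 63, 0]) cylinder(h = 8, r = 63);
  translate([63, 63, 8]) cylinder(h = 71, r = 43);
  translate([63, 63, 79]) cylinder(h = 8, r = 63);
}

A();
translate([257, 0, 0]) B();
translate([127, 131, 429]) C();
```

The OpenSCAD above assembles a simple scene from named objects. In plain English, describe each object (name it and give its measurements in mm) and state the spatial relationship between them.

A is a simple wooden stool: a rectangular seat 257 mm (x) by 301 mm (y), 29 mm thick, top face at z = 429 mm, on four square legs, each 48×48 mm in cross-section. The legs rest on z = 0, each flush with a corner of the seat. Four stretchers, 48 mm wide and 26 mm tall, connect adjacent legs with their undersides at z = 307 mm, each running between the inner faces of the legs it joins and aligned with the legs' outer faces on the other axis.

B is a fence section. Two 94×94 mm posts, 1269 mm tall, stand on the floor with a clear span of 1984 mm between their inner faces. Two horizontal rails of 94×95 mm section span the gap between the posts with their undersides at z = 200 mm and z = 980 mm, flush with the posts' −y face. 7 pickets, each 110 mm wide, 17 mm thick and 1104 mm tall, are fixed to the +y face of the rails with their bottoms at z = 109 mm, evenly spaced across the span with equal gaps (rounded down to the nearest mm) at the −x end and between each pair — any rounding remainder accumulates at the +x end.

C is a spool: two coaxial disc flanges of radius 63 mm and thickness 8 mm, joined by a core cylinder of radius 43 mm and height 71 mm. The lower flange rests on z = 0 and the three cylinders share a vertical axis.

The fence section is against the stool's +x side, with their −y faces flush. The spool is on top of the stool.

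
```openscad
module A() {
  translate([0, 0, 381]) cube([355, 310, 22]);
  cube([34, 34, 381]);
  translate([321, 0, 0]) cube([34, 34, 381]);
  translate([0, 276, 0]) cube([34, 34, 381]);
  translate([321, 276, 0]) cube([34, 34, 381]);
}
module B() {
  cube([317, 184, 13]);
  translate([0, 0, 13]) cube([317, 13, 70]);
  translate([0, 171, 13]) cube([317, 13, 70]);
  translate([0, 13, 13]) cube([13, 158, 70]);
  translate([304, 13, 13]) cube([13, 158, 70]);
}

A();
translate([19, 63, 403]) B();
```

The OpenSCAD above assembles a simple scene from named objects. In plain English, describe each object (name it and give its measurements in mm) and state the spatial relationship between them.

A is a simple wooden stool: a rectangular seat 355 mm (x) by 310 mm (y), 22 mm thick, top face at z = 403 mm, on four square legs, each 34×34 mm in cross-section. The legs rest on z = 0, each flush with a corner of the seat.

B is an open-topped rectangular box: outside dimensions 317×184×83 mm, with a uniform wall and base thickness of 13 mm. The base is a full 317×184 slab on the floor; four walls sit on top of the base. The front and back walls (the −y and +y sides) span the full width; the two side walls fit between them.

The open box is on top of the stool, centred.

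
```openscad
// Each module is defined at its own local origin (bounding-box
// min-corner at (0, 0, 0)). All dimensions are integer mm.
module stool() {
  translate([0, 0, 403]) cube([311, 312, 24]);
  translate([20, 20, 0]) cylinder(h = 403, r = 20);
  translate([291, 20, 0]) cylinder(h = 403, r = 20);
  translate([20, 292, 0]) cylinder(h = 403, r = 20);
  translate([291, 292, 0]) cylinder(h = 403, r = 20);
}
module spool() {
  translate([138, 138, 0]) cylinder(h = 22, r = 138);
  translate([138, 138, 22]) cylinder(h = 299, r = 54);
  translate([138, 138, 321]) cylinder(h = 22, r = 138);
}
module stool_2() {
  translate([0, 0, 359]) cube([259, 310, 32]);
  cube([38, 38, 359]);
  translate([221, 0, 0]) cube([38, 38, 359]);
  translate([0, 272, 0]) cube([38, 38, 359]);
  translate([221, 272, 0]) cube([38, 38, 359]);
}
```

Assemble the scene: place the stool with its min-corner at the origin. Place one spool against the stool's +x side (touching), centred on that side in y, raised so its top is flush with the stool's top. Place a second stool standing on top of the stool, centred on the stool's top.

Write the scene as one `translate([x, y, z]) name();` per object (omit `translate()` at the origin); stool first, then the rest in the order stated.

stool();
translate([311, 18, 84]) spool();
translate([26, 1, 427]) stool_2();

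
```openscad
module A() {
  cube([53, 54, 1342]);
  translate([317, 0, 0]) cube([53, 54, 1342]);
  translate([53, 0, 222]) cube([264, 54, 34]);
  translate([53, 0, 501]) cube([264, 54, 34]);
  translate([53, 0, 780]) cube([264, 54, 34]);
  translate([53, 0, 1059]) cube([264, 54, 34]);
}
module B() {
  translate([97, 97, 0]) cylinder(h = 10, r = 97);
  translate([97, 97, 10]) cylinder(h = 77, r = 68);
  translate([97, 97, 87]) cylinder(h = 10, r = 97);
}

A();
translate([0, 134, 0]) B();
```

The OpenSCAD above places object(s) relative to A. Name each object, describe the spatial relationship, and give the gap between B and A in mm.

A is a ladder. B is a spool. The spool is on the floor beside the ladder on its +y side. The gap between the spool and the ladder is 80 mm.

The spool's nearest face is 80 mm from the ladder's +y face.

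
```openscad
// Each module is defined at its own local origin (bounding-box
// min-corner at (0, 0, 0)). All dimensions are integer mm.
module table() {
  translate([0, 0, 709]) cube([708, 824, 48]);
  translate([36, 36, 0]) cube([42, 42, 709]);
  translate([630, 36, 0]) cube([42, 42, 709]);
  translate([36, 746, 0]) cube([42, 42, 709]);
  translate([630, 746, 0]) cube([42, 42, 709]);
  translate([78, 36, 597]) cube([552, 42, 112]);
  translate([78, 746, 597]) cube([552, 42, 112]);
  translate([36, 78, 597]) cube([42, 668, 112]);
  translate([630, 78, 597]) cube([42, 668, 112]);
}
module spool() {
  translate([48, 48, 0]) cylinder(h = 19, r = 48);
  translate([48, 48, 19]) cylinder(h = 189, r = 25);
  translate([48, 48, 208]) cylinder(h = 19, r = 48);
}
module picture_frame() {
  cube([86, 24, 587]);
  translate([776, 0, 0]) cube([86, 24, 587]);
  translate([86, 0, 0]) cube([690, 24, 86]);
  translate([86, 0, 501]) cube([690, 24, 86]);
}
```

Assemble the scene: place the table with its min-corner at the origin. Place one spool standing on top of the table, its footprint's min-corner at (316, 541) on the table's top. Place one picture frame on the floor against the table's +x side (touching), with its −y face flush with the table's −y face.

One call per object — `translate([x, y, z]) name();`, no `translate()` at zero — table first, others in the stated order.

table();
translate([316, 541, 757]) spool();
translate([708, 0, 0]) picture_frame();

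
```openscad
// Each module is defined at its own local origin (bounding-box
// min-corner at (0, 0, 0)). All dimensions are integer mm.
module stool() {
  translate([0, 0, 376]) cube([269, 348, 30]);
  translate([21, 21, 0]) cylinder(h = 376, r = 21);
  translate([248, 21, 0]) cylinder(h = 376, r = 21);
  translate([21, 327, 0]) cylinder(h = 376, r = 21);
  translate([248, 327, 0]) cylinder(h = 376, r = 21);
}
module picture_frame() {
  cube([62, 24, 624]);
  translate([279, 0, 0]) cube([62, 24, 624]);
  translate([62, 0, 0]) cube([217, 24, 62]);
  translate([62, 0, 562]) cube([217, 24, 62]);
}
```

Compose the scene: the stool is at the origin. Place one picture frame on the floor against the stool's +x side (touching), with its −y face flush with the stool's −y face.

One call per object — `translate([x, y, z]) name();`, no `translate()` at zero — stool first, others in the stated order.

stool();
translate([269, 0, 0]) picture_frame();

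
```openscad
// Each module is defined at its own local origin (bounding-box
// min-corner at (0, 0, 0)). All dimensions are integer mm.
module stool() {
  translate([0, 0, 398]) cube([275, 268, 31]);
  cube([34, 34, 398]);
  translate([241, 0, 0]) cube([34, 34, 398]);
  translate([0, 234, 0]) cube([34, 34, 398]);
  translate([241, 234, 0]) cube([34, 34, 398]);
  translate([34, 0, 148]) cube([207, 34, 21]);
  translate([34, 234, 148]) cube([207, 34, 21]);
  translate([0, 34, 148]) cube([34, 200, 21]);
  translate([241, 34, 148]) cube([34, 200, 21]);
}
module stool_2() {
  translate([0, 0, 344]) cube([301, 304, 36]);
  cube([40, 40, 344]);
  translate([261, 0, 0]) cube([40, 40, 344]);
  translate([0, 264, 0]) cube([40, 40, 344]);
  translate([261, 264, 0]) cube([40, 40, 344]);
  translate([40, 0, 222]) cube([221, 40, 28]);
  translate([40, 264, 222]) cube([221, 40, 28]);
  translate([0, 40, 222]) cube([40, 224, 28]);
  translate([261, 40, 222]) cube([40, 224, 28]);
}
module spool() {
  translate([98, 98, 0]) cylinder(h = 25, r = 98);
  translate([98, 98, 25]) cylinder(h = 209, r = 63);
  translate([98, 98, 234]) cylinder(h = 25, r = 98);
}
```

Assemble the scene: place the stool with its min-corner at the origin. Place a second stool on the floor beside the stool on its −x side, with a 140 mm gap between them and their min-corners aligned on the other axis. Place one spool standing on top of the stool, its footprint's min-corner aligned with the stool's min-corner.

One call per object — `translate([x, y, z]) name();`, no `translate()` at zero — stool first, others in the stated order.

stool();
translate([-441, 0, 0]) stool_2();
translate([0, 0, 429]) spool();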